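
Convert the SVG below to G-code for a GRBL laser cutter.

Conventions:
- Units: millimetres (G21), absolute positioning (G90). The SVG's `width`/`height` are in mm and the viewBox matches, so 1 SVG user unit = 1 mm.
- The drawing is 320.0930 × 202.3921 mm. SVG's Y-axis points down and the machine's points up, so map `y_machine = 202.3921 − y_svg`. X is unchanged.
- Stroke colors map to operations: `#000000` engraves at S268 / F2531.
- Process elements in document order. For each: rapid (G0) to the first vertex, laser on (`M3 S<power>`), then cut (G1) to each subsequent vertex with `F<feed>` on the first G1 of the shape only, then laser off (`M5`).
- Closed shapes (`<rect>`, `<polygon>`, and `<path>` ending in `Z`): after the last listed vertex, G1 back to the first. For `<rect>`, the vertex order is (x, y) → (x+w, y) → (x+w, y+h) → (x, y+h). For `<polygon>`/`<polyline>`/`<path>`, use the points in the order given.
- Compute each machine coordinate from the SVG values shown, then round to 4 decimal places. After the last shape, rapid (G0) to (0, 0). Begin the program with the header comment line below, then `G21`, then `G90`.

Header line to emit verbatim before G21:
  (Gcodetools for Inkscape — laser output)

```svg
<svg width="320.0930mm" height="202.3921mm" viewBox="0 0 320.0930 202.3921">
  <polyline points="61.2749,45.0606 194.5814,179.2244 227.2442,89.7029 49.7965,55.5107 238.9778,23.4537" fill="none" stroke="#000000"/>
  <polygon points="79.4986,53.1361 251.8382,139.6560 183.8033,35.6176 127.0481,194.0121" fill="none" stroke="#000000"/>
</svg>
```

Since the viewBox matches the mm dimensions, user units are millimetres directly. The only transform is the Y-flip y_m = 202.3921 − y_svg.

Shape 1 is a open polyline drawn with `<polyline>`. Its stroke #000000 means engrave at S268, F2531. After flipping Y the toolpath is (61.2749,157.3315) → (194.5814,23.1677) → (227.2442,112.6892) → (49.7965,146.8814) → (238.9778,178.9384).

Shape 2 is a closed polygon drawn with `<polygon>`. Its stroke #000000 means engrave at S268, F2531. After flipping Y the toolpath is (79.4986,149.2560) → (251.8382,62.7361) → (183.8033,166.7745) → (127.0481,8.3800) → (79.4986,149.2560), returning to the start.

(Gcodetools for Inkscape — laser output)
G21
G90
G0 X61.2749 Y157.3315
M3 S268
G1 X194.5814 Y23.1677 F2531
G1 X227.2442 Y112.6892
G1 X49.7965 Y146.8814
G1 X238.9778 Y178.9384
M5
G0 X79.4986 Y149.2560
M3 S268
G1 X251.8382 Y62.7361 F2531
G1 X183.8033 Y166.7745
G1 X127.0481 Y8.3800
G1 X79.4986 Y149.2560
M5
G0 X0.0000 Y0.0000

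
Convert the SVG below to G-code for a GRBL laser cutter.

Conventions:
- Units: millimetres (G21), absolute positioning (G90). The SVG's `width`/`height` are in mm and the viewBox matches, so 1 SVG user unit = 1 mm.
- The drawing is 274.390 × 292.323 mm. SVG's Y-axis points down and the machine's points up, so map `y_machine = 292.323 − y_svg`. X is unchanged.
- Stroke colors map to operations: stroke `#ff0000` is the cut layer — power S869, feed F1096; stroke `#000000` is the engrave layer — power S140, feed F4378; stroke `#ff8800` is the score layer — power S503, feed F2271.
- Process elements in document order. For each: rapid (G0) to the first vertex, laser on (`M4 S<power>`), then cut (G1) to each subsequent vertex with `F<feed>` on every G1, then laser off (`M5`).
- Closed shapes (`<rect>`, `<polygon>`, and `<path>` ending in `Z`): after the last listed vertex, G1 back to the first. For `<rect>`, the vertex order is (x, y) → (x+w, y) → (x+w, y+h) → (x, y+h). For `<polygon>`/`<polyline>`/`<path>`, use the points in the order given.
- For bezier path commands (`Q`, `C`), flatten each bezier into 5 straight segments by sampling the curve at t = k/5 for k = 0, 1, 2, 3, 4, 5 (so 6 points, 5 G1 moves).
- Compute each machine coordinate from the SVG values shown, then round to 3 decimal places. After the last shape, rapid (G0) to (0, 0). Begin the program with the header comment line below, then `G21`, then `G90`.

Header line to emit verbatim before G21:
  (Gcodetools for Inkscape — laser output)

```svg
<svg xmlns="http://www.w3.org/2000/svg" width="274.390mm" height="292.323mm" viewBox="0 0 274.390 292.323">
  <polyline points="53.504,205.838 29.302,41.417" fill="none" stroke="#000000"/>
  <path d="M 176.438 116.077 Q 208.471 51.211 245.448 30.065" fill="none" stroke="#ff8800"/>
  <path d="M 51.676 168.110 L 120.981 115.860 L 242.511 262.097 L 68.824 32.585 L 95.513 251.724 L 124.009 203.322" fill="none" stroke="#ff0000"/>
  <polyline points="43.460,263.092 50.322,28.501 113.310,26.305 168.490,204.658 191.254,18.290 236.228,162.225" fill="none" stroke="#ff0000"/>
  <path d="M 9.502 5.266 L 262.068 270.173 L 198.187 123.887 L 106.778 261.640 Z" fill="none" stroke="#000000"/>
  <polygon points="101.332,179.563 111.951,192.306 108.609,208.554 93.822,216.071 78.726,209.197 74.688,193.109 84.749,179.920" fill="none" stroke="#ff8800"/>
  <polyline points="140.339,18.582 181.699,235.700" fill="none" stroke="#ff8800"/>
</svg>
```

viewBox `0 0 274.390 292.323` with mm width/height → 1 unit = 1 mm. Flip: y_m = 292.323 − y_svg.

**Shape 1** — `<polyline>` line segment, stroke `#000000` → engrave (S140, F4378). Machine vertices: (53.504,86.485) → (29.302,250.906). Open path.

**Shape 2** — `<path>` quadratic bezier, stroke `#ff8800` → score (S503, F2271). Control points (SVG): P0=(176.438,116.077), P1=(208.471,51.211), P2=(245.448,30.065); sampled at t=k/5. Machine vertices: (176.438,176.246) → (189.449,200.444) → (202.855,221.144) → (216.657,238.346) → (230.855,252.051) → (245.448,262.258). Open path.

**Shape 3** — `<path>` open polyline, stroke `#ff0000` → cut (S869, F1096). Machine vertices: (51.676,124.213) → (120.981,176.463) → (242.511,30.226) → (68.824,259.738) → (95.513,40.599) → (124.009,89.001). Open path.

**Shape 4** — `<polyline>` open polyline, stroke `#ff0000` → cut (S869, F1096). Machine vertices: (43.460,29.231) → (50.322,263.822) → (113.310,266.018) → (168.490,87.665) → (191.254,274.033) → (236.228,130.098). Open path.

**Shape 5** — `<path>` closed polygon, stroke `#000000` → engrave (S140, F4378). Machine vertices: (9.502,287.057) → (262.068,22.150) → (198.187,168.436) → (106.778,30.683) → (9.502,287.057). Closed: final G1 returns to the first vertex.

**Shape 6** — `<polygon>` regular polygon, stroke `#ff8800` → score (S503, F2271). Machine vertices: (101.332,112.760) → (111.951,100.017) → (108.609,83.769) → (93.822,76.252) → (78.726,83.126) → (74.688,99.214) → (84.749,112.403) → (101.332,112.760). Closed: final G1 returns to the first vertex.

**Shape 7** — `<polyline>` line segment, stroke `#ff8800` → score (S503, F2271). Machine vertices: (140.339,273.741) → (181.699,56.623). Open path.

(Gcodetools for Inkscape — laser output)
G21
G90
G0 X53.504 Y86.485
M4 S140
G1 X29.302 Y250.906 F4378
M5
G0 X176.438 Y176.246
M4 S503
G1 X189.449 Y200.444 F2271
G1 X202.855 Y221.144 F2271
G1 X216.657 Y238.346 F2271
G1 X230.855 Y252.051 F2271
G1 X245.448 Y262.258 F2271
M5
G0 X51.676 Y124.213
M4 S869
G1 X120.981 Y176.463 F1096
G1 X242.511 Y30.226 F1096
G1 X68.824 Y259.738 F1096
G1 X95.513 Y40.599 F1096
G1 X124.009 Y89.001 F1096
M5
G0 X43.460 Y29.231
M4 S869
G1 X50.322 Y263.822 F1096
G1 X113.310 Y266.018 F1096
G1 X168.490 Y87.665 F1096
G1 X191.254 Y274.033 F1096
G1 X236.228 Y130.098 F1096
M5
G0 X9.502 Y287.057
M4 S140
G1 X262.068 Y22.150 F4378
G1 X198.187 Y168.436 F4378
G1 X106.778 Y30.683 F4378
G1 X9.502 Y287.057 F4378
M5
G0 X101.332 Y112.760
M4 S503
G1 X111.951 Y100.017 F2271
G1 X108.609 Y83.769 F2271
G1 X93.822 Y76.252 F2271
G1 X78.726 Y83.126 F2271
G1 X74.688 Y99.214 F2271
G1 X84.749 Y112.403 F2271
G1 X101.332 Y112.760 F2271
M5
G0 X140.339 Y273.741
M4 S503
G1 X181.699 Y56.623 F2271
M5
G0 X0.000 Y0.000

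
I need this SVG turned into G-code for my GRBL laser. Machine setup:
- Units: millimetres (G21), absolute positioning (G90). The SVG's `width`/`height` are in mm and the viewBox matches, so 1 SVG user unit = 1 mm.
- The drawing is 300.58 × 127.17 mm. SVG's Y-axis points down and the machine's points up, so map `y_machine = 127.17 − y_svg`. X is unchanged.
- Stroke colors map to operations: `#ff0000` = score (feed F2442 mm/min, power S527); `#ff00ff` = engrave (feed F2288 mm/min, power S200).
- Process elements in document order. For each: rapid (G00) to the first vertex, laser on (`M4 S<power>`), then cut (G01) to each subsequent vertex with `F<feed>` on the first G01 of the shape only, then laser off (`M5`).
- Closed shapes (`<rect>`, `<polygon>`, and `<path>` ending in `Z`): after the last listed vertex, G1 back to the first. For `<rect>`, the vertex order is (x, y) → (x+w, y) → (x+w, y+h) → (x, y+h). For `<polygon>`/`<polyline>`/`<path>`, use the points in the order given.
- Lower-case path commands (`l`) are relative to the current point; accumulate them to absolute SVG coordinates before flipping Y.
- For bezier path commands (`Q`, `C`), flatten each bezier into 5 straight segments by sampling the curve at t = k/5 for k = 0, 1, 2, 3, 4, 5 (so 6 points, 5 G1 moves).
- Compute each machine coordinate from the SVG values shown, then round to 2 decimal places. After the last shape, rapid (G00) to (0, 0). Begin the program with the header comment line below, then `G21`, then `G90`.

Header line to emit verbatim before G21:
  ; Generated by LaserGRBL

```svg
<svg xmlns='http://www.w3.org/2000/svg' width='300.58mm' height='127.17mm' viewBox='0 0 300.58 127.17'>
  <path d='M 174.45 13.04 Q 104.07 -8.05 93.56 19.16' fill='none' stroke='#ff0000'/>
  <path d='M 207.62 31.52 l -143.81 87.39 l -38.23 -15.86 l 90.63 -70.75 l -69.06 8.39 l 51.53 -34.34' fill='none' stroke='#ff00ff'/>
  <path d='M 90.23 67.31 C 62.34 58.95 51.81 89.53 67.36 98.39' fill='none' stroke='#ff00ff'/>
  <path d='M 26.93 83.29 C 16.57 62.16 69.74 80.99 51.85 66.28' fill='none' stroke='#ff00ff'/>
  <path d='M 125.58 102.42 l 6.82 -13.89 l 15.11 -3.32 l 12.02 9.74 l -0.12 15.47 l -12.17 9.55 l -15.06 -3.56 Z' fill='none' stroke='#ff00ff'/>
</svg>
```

viewBox `0 0 300.58 127.17` with mm width/height → 1 unit = 1 mm. Flip: y_m = 127.17 − y_svg.

**Shape 1** — `<path>` quadratic bezier, stroke `#ff0000` → score (S527, F2442). Control points (SVG): P0=(174.45,13.04), P1=(104.07,-8.05), P2=(93.56,19.16); sampled at t=k/5. Machine vertices: (174.45,114.13) → (148.69,120.63) → (127.73,123.27) → (111.55,122.05) → (100.16,116.96) → (93.56,108.01). Open path.

**Shape 2** — `<path>` open polyline, stroke `#ff00ff` → engrave (S200, F2288). Machine vertices: (207.62,95.65) → (63.81,8.26) → (25.58,24.12) → (116.21,94.87) → (47.15,86.48) → (98.68,120.82). Open path.

**Shape 3** — `<path>` cubic bezier, stroke `#ff00ff` → engrave (S200, F2288). Control points (SVG): P0=(90.23,67.31), P1=(62.34,58.95), P2=(51.81,89.53), P3=(67.36,98.39); sampled at t=k/5. Machine vertices: (90.23,59.86) → (75.65,60.69) → (65.65,55.08) → (60.66,45.96) → (61.09,36.22) → (67.36,28.78). Open path.

**Shape 4** — `<path>` cubic bezier, stroke `#ff00ff` → engrave (S200, F2288). Control points (SVG): P0=(26.93,83.29), P1=(16.57,62.16), P2=(69.74,80.99), P3=(51.85,66.28); sampled at t=k/5. Machine vertices: (26.93,43.88) → (27.26,52.35) → (36.38,54.76) → (47.82,54.63) → (55.13,55.50) → (51.85,60.89). Open path.

**Shape 5** — `<path>` regular polygon, stroke `#ff00ff` → engrave (S200, F2288). Machine vertices: (125.58,24.75) → (132.40,38.64) → (147.51,41.96) → (159.53,32.22) → (159.41,16.75) → (147.24,7.20) → (132.18,10.76) → (125.58,24.75). Closed: final G1 returns to the first vertex.

; Generated by LaserGRBL
G21
G90
G00 X174.45 Y114.13
M4 S527
G01 X148.69 Y120.63 F2442
G01 X127.73 Y123.27
G01 X111.55 Y122.05
G01 X100.16 Y116.96
G01 X93.56 Y108.01
M5
G00 X207.62 Y95.65
M4 S200
G01 X63.81 Y8.26 F2288
G01 X25.58 Y24.12
G01 X116.21 Y94.87
G01 X47.15 Y86.48
G01 X98.68 Y120.82
M5
G00 X90.23 Y59.86
M4 S200
G01 X75.65 Y60.69 F2288
G01 X65.65 Y55.08
G01 X60.66 Y45.96
G01 X61.09 Y36.22
G01 X67.36 Y28.78
M5
G00 X26.93 Y43.88
M4 S200
G01 X27.26 Y52.35 F2288
G01 X36.38 Y54.76
G01 X47.82 Y54.63
G01 X55.13 Y55.50
G01 X51.85 Y60.89
M5
G00 X125.58 Y24.75
M4 S200
G01 X132.40 Y38.64 F2288
G01 X147.51 Y41.96
G01 X159.53 Y32.22
G01 X159.41 Y16.75
G01 X147.24 Y7.20
G01 X132.18 Y10.76
G01 X125.58 Y24.75
M5
G00 X0.00 Y0.00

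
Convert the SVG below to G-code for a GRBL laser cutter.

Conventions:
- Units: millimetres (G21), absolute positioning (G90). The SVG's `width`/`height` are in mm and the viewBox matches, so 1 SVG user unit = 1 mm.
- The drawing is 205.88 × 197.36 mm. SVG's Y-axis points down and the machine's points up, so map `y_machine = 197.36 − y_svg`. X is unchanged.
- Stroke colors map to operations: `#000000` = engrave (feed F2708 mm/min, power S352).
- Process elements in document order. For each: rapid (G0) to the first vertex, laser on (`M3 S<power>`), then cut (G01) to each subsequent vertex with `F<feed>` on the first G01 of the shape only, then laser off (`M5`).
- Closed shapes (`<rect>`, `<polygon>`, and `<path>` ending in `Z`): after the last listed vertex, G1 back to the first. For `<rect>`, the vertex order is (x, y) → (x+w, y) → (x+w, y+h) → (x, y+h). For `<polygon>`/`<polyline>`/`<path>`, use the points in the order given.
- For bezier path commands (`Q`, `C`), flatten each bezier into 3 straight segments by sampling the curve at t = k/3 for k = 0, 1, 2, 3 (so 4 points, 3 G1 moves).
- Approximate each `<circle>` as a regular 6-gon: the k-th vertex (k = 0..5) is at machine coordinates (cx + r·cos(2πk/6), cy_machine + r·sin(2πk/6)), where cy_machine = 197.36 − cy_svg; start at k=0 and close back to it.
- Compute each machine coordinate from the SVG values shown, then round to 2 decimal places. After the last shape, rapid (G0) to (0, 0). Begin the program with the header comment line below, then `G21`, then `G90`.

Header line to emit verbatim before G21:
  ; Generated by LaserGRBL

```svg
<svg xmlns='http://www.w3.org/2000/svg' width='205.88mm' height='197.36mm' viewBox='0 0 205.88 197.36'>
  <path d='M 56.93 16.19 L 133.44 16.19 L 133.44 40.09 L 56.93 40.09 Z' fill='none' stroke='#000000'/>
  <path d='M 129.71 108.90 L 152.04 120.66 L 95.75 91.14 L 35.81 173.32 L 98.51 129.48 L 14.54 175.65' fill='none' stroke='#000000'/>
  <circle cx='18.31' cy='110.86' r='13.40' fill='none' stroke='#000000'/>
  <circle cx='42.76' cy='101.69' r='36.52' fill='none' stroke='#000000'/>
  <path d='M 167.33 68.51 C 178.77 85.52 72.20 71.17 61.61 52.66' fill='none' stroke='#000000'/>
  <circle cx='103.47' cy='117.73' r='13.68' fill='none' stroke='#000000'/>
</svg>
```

; Generated by LaserGRBL
G21
G90
G0 X56.93 Y181.17
M3 S352
G01 X133.44 Y181.17 F2708
G01 X133.44 Y157.27
G01 X56.93 Y157.27
G01 X56.93 Y181.17
M5
G0 X129.71 Y88.46
M3 S352
G01 X152.04 Y76.70 F2708
G01 X95.75 Y106.22
G01 X35.81 Y24.04
G01 X98.51 Y67.88
G01 X14.54 Y21.71
M5
G0 X31.71 Y86.50
M3 S352
G01 X25.01 Y98.10 F2708
G01 X11.61 Y98.10
G01 X4.91 Y86.50
G01 X11.61 Y74.90
G01 X25.01 Y74.90
G01 X31.71 Y86.50
M5
G0 X79.28 Y95.67
M3 S352
G01 X61.02 Y127.30 F2708
G01 X24.50 Y127.30
G01 X6.24 Y95.67
G01 X24.50 Y64.04
G01 X61.02 Y64.04
G01 X79.28 Y95.67
M5
G0 X167.33 Y128.85
M3 S352
G01 X147.36 Y121.29 F2708
G01 X96.27 Y128.58
G01 X61.61 Y144.70
M5
G0 X117.15 Y79.63
M3 S352
G01 X110.31 Y91.48 F2708
G01 X96.63 Y91.48
G01 X89.79 Y79.63
G01 X96.63 Y67.78
G01 X110.31 Y67.78
G01 X117.15 Y79.63
M5
G0 X0.00 Y0.00

Since the viewBox matches the mm dimensions, user units are millimetres directly. The only transform is the Y-flip y_m = 197.36 − y_svg.

Shape 1 is a rectangle drawn with `<path>`. Its stroke #000000 means engrave at S352, F2708. After flipping Y the toolpath is (56.93,181.17) → (133.44,181.17) → (133.44,157.27) → (56.93,157.27) → (56.93,181.17), returning to the start.

Shape 2 is a open polyline drawn with `<path>`. Its stroke #000000 means engrave at S352, F2708. After flipping Y the toolpath is (129.71,88.46) → (152.04,76.70) → (95.75,106.22) → (35.81,24.04) → (98.51,67.88) → (14.54,21.71).

Shape 3 is a circle drawn with `<circle>`. Its stroke #000000 means engrave at S352, F2708. After flipping Y the toolpath is (31.71,86.50) → (25.01,98.10) → (11.61,98.10) → (4.91,86.50) → (11.61,74.90) → (25.01,74.90) → (31.71,86.50), returning to the start.

Shape 4 is a circle drawn with `<circle>`. Its stroke #000000 means engrave at S352, F2708. After flipping Y the toolpath is (79.28,95.67) → (61.02,127.30) → (24.50,127.30) → (6.24,95.67) → (24.50,64.04) → (61.02,64.04) → (79.28,95.67), returning to the start.

Shape 5 is a cubic bezier drawn with `<path>`. Its stroke #000000 means engrave at S352, F2708. After flipping Y the toolpath is (167.33,128.85) → (147.36,121.29) → (96.27,128.58) → (61.61,144.70).

Shape 6 is a circle drawn with `<circle>`. Its stroke #000000 means engrave at S352, F2708. After flipping Y the toolpath is (117.15,79.63) → (110.31,91.48) → (96.63,91.48) → (89.79,79.63) → (96.63,67.78) → (110.31,67.78) → (117.15,79.63), returning to the start.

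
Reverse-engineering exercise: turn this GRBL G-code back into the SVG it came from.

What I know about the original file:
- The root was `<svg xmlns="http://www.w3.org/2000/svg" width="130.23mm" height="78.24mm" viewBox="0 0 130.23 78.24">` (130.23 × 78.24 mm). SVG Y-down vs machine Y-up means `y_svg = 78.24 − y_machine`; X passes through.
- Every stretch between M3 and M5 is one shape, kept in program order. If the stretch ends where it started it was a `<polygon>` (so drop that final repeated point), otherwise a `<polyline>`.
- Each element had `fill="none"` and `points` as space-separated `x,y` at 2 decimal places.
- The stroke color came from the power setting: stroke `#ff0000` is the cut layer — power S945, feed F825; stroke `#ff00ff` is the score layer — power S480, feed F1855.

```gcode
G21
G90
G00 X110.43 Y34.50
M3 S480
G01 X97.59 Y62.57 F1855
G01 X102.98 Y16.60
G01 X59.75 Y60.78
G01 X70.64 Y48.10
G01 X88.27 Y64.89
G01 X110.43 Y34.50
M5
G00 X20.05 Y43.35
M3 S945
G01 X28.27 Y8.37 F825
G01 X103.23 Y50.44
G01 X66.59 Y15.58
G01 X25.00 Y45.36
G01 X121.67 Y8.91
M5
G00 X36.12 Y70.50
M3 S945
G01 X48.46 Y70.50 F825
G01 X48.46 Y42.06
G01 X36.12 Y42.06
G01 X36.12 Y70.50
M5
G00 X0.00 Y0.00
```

<svg xmlns="http://www.w3.org/2000/svg" width="130.23mm" height="78.24mm" viewBox="0 0 130.23 78.24">
  <polygon points="110.43,43.74 97.59,15.67 102.98,61.64 59.75,17.46 70.64,30.14 88.27,13.35" fill="none" stroke="#ff00ff"/>
  <polyline points="20.05,34.89 28.27,69.87 103.23,27.80 66.59,62.66 25.00,32.88 121.67,69.33" fill="none" stroke="#ff0000"/>
  <polygon points="36.12,7.74 48.46,7.74 48.46,36.18 36.12,36.18" fill="none" stroke="#ff0000"/>
</svg>

Each laser-on run becomes one SVG element. Flip Y back into SVG space with y_svg = 78.24 − y_machine.

Run 1: S480 ⇒ score layer `#ff00ff`. The run returns to its start, so emit a `<polygon>` with points (Y-flipped): 110.43,43.74 97.59,15.67 102.98,61.64 59.75,17.46 70.64,30.14 88.27,13.35.

Run 2: power S945 maps to stroke `#ff0000` (cut). The run is open, so emit a `<polyline>` with points (Y-flipped): 20.05,34.89 28.27,69.87 103.23,27.80 66.59,62.66 25.00,32.88 121.67,69.33.

Run 3: the run's S945 means `#ff0000` (cut). The run returns to its start, so emit a `<polygon>` with points (Y-flipped): 36.12,7.74 48.46,7.74 48.46,36.18 36.12,36.18.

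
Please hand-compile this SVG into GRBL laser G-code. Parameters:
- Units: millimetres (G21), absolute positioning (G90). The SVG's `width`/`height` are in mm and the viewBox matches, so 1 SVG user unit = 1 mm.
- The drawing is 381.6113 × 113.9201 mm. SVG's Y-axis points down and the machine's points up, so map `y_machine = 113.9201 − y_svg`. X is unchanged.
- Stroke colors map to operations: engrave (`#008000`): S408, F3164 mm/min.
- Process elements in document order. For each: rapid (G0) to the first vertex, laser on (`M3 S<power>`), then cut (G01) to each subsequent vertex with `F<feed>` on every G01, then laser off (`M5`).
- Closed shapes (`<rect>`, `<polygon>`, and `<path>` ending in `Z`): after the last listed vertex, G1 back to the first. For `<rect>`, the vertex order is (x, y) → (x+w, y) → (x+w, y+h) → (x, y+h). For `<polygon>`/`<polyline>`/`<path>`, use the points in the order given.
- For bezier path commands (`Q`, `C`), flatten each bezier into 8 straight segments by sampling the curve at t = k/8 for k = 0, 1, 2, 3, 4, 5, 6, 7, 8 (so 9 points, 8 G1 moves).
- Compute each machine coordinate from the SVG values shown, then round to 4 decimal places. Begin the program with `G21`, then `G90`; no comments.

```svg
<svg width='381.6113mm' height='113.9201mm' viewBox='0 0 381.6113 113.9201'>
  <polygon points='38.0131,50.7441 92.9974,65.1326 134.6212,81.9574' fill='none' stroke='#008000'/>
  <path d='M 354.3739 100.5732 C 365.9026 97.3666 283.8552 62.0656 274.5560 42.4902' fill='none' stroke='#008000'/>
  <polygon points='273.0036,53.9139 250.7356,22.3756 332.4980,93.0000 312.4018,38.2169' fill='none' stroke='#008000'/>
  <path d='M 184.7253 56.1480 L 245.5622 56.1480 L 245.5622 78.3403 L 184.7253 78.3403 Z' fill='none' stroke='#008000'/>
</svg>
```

G21
G90
G0 X38.0131 Y63.1760
M3 S408
G01 X92.9974 Y48.7875 F3164
G01 X134.6212 Y31.9627 F3164
G01 X38.0131 Y63.1760 F3164
M5
G0 X354.3739 Y13.3469
M3 S408
G01 X354.6356 Y15.9604 F3164
G01 X348.0737 Y21.0224 F3164
G01 X336.6373 Y27.9724 F3164
G01 X322.2754 Y36.2501 F3164
G01 X306.9372 Y45.2951 F3164
G01 X292.5719 Y54.5470 F3164
G01 X281.1284 Y63.4454 F3164
G01 X274.5560 Y71.4299 F3164
M5
G0 X273.0036 Y60.0062
M3 S408
G01 X250.7356 Y91.5445 F3164
G01 X332.4980 Y20.9201 F3164
G01 X312.4018 Y75.7032 F3164
G01 X273.0036 Y60.0062 F3164
M5
G0 X184.7253 Y57.7721
M3 S408
G01 X245.5622 Y57.7721 F3164
G01 X245.5622 Y35.5798 F3164
G01 X184.7253 Y35.5798 F3164
G01 X184.7253 Y57.7721 F3164
M5

Since the viewBox matches the mm dimensions, user units are millimetres directly. The only transform is the Y-flip y_m = 113.9201 − y_svg.

Shape 1 is a closed polygon drawn with `<polygon>`. Its stroke #008000 means engrave at S408, F3164. After flipping Y the toolpath is (38.0131,63.1760) → (92.9974,48.7875) → (134.6212,31.9627) → (38.0131,63.1760), returning to the start.

Shape 2 is a cubic bezier drawn with `<path>`. Its stroke #008000 means engrave at S408, F3164. After flipping Y the toolpath is (354.3739,13.3469) → (354.6356,15.9604) → (348.0737,21.0224) → (336.6373,27.9724) → (322.2754,36.2501) → (306.9372,45.2951) → (292.5719,54.5470) → (281.1284,63.4454) → (274.5560,71.4299).

Shape 3 is a closed polygon drawn with `<polygon>`. Its stroke #008000 means engrave at S408, F3164. After flipping Y the toolpath is (273.0036,60.0062) → (250.7356,91.5445) → (332.4980,20.9201) → (312.4018,75.7032) → (273.0036,60.0062), returning to the start.

Shape 4 is a rectangle drawn with `<path>`. Its stroke #008000 means engrave at S408, F3164. After flipping Y the toolpath is (184.7253,57.7721) → (245.5622,57.7721) → (245.5622,35.5798) → (184.7253,35.5798) → (184.7253,57.7721), returning to the start.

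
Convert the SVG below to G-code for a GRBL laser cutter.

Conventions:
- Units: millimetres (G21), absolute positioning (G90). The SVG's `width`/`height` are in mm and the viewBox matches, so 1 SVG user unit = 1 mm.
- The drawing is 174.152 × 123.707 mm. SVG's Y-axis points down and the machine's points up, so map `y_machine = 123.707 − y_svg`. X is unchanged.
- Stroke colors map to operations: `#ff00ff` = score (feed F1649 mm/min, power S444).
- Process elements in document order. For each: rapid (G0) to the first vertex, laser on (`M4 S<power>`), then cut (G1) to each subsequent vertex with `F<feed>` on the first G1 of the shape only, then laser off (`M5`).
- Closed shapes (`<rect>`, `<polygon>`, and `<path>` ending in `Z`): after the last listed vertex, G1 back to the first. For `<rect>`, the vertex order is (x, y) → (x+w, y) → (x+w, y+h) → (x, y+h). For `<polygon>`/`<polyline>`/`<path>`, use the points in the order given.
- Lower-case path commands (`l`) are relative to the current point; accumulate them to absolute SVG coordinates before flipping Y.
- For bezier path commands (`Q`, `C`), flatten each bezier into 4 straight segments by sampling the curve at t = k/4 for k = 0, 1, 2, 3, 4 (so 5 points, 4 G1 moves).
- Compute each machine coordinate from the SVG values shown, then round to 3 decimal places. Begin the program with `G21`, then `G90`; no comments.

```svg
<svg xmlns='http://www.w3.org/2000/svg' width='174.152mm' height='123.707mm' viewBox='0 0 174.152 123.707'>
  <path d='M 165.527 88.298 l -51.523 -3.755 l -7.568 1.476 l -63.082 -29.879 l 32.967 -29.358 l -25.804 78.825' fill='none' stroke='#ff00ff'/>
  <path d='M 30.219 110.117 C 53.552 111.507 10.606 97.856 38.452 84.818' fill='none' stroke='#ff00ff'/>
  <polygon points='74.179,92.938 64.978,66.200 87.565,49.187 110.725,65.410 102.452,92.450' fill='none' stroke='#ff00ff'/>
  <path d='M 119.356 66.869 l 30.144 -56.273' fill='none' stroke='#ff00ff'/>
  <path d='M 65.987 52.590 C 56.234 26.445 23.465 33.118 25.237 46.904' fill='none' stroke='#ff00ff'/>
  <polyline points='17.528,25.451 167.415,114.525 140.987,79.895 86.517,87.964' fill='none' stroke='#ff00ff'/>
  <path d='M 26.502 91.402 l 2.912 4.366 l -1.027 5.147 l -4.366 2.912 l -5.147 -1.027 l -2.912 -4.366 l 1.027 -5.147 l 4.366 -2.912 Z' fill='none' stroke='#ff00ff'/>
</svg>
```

Since the viewBox matches the mm dimensions, user units are millimetres directly. The only transform is the Y-flip y_m = 123.707 − y_svg.

Shape 1 is a open polyline drawn with `<path>`. Its stroke #ff00ff means score at S444, F1649. After flipping Y the toolpath is (165.527,35.409) → (114.004,39.164) → (106.436,37.688) → (43.354,67.567) → (76.321,96.925) → (50.517,18.100).

Shape 2 is a cubic bezier drawn with `<path>`. Its stroke #ff00ff means score at S444, F1649. After flipping Y the toolpath is (30.219,13.590) → (37.433,15.123) → (32.643,20.829) → (28.699,29.240) → (38.452,38.889).

Shape 3 is a regular polygon drawn with `<polygon>`. Its stroke #ff00ff means score at S444, F1649. After flipping Y the toolpath is (74.179,30.769) → (64.978,57.507) → (87.565,74.520) → (110.725,58.297) → (102.452,31.257) → (74.179,30.769), returning to the start.

Shape 4 is a line segment drawn with `<path>`. Its stroke #ff00ff means score at S444, F1649. After flipping Y the toolpath is (119.356,56.838) → (149.500,113.111).

Shape 5 is a cubic bezier drawn with `<path>`. Its stroke #ff00ff means score at S444, F1649. After flipping Y the toolpath is (65.987,71.117) → (55.256,84.974) → (41.290,88.934) → (29.485,85.407) → (25.237,76.803).

Shape 6 is a open polyline drawn with `<polyline>`. Its stroke #ff00ff means score at S444, F1649. After flipping Y the toolpath is (17.528,98.256) → (167.415,9.182) → (140.987,43.812) → (86.517,35.743).

Shape 7 is a regular polygon drawn with `<path>`. Its stroke #ff00ff means score at S444, F1649. After flipping Y the toolpath is (26.502,32.305) → (29.414,27.939) → (28.387,22.792) → (24.021,19.880) → (18.874,20.907) → (15.962,25.273) → (16.989,30.420) → (21.355,33.332) → (26.502,32.305), returning to the start.

G21
G90
G0 X165.527 Y35.409
M4 S444
G1 X114.004 Y39.164 F1649
G1 X106.436 Y37.688
G1 X43.354 Y67.567
G1 X76.321 Y96.925
G1 X50.517 Y18.100
M5
G0 X30.219 Y13.590
M4 S444
G1 X37.433 Y15.123 F1649
G1 X32.643 Y20.829
G1 X28.699 Y29.240
G1 X38.452 Y38.889
M5
G0 X74.179 Y30.769
M4 S444
G1 X64.978 Y57.507 F1649
G1 X87.565 Y74.520
G1 X110.725 Y58.297
G1 X102.452 Y31.257
G1 X74.179 Y30.769
M5
G0 X119.356 Y56.838
M4 S444
G1 X149.500 Y113.111 F1649
M5
G0 X65.987 Y71.117
M4 S444
G1 X55.256 Y84.974 F1649
G1 X41.290 Y88.934
G1 X29.485 Y85.407
G1 X25.237 Y76.803
M5
G0 X17.528 Y98.256
M4 S444
G1 X167.415 Y9.182 F1649
G1 X140.987 Y43.812
G1 X86.517 Y35.743
M5
G0 X26.502 Y32.305
M4 S444
G1 X29.414 Y27.939 F1649
G1 X28.387 Y22.792
G1 X24.021 Y19.880
G1 X18.874 Y20.907
G1 X15.962 Y25.273
G1 X16.989 Y30.420
G1 X21.355 Y33.332
G1 X26.502 Y32.305
M5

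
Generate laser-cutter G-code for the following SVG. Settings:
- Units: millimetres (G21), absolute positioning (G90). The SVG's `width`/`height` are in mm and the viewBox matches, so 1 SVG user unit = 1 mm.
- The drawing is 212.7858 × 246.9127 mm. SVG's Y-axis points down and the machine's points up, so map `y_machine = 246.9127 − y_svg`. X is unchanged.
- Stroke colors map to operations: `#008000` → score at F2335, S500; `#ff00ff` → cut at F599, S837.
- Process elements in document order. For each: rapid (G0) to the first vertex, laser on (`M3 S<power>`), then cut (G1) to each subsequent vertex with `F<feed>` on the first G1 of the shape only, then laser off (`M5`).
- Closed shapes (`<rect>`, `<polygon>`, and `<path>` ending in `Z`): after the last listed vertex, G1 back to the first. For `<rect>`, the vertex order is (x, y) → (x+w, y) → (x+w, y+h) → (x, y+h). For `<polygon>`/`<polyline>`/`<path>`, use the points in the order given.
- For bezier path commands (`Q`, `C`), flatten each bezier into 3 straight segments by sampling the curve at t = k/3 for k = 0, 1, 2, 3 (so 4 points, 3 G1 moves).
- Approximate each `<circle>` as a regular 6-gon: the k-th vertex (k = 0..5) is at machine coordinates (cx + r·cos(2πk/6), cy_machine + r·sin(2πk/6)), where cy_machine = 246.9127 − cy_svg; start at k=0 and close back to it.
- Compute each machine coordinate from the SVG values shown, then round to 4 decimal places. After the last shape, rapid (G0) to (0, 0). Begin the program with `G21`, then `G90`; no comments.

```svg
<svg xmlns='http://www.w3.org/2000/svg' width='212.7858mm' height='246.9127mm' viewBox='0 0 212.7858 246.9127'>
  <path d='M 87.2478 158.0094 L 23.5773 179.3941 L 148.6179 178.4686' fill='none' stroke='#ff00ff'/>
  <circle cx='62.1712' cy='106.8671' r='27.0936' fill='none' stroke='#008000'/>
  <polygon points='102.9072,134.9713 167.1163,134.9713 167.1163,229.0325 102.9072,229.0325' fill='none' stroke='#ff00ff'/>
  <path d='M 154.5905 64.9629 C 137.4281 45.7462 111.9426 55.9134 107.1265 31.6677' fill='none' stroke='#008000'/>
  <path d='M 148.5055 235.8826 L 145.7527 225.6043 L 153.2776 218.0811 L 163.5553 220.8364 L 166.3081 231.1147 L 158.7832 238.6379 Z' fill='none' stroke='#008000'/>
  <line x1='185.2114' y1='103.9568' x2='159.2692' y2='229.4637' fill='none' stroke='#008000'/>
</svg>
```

viewBox `0 0 212.7858 246.9127` with mm width/height → 1 unit = 1 mm. Flip: y_m = 246.9127 − y_svg.

**Shape 1** — `<path>` open polyline, stroke `#ff00ff` → cut (S837, F599). Machine vertices: (87.2478,88.9033) → (23.5773,67.5186) → (148.6179,68.4441). Open path.

**Shape 2** — `<circle>` circle, stroke `#008000` → score (S500, F2335). Machine vertices: (89.2648,140.0456) → (75.7180,163.5093) → (48.6244,163.5093) → (35.0776,140.0456) → (48.6244,116.5819) → (75.7180,116.5819) → (89.2648,140.0456). Closed: final G1 returns to the first vertex.

**Shape 3** — `<polygon>` rectangle, stroke `#ff00ff` → cut (S837, F599). Machine vertices: (102.9072,111.9414) → (167.1163,111.9414) → (167.1163,17.8802) → (102.9072,17.8802) → (102.9072,111.9414). Closed: final G1 returns to the first vertex.

**Shape 4** — `<path>` cubic bezier, stroke `#008000` → score (S500, F2335). Control points (SVG): P0=(154.5905,64.9629), P1=(137.4281,45.7462), P2=(111.9426,55.9134), P3=(107.1265,31.6677); sampled at t=k/3. Machine vertices: (154.5905,181.9498) → (135.7275,193.7347) → (117.7586,200.1074) → (107.1265,215.2450). Open path.

**Shape 5** — `<path>` regular polygon, stroke `#008000` → score (S500, F2335). Machine vertices: (148.5055,11.0301) → (145.7527,21.3084) → (153.2776,28.8316) → (163.5553,26.0763) → (166.3081,15.7980) → (158.7832,8.2748) → (148.5055,11.0301). Closed: final G1 returns to the first vertex.

**Shape 6** — `<line>` line segment, stroke `#008000` → score (S500, F2335). Machine vertices: (185.2114,142.9559) → (159.2692,17.4490). Open path.

G21
G90
G0 X87.2478 Y88.9033
M3 S837
G1 X23.5773 Y67.5186 F599
G1 X148.6179 Y68.4441
M5
G0 X89.2648 Y140.0456
M3 S500
G1 X75.7180 Y163.5093 F2335
G1 X48.6244 Y163.5093
G1 X35.0776 Y140.0456
G1 X48.6244 Y116.5819
G1 X75.7180 Y116.5819
G1 X89.2648 Y140.0456
M5
G0 X102.9072 Y111.9414
M3 S837
G1 X167.1163 Y111.9414 F599
G1 X167.1163 Y17.8802
G1 X102.9072 Y17.8802
G1 X102.9072 Y111.9414
M5
G0 X154.5905 Y181.9498
M3 S500
G1 X135.7275 Y193.7347 F2335
G1 X117.7586 Y200.1074
G1 X107.1265 Y215.2450
M5
G0 X148.5055 Y11.0301
M3 S500
G1 X145.7527 Y21.3084 F2335
G1 X153.2776 Y28.8316
G1 X163.5553 Y26.0763
G1 X166.3081 Y15.7980
G1 X158.7832 Y8.2748
G1 X148.5055 Y11.0301
M5
G0 X185.2114 Y142.9559
M3 S500
G1 X159.2692 Y17.4490 F2335
M5
G0 X0.0000 Y0.0000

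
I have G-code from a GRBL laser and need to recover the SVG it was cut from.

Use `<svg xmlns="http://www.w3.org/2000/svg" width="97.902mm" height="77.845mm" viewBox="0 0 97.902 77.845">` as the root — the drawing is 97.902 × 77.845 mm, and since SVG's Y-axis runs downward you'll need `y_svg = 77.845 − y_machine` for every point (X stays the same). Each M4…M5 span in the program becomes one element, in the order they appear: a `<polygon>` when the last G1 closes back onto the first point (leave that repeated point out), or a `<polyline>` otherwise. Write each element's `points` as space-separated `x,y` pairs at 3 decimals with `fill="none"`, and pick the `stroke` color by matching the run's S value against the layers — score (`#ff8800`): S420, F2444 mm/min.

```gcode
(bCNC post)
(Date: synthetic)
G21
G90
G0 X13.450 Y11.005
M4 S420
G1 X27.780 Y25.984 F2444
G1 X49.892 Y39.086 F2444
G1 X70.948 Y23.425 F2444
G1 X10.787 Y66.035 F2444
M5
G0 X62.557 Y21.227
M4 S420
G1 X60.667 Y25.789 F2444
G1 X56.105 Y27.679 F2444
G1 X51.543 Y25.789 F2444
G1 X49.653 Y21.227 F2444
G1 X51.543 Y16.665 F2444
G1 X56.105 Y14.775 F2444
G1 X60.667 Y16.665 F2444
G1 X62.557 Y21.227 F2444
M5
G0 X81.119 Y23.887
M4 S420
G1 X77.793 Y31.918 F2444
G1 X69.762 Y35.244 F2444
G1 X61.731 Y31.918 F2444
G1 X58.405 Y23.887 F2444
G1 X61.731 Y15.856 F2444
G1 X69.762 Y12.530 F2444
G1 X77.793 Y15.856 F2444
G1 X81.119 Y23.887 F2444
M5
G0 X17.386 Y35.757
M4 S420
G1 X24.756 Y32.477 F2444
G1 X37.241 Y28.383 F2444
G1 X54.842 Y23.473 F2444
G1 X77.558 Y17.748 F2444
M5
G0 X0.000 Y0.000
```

<svg xmlns="http://www.w3.org/2000/svg" width="97.902mm" height="77.845mm" viewBox="0 0 97.902 77.845">
  <polyline points="13.450,66.840 27.780,51.861 49.892,38.759 70.948,54.420 10.787,11.810" fill="none" stroke="#ff8800"/>
  <polygon points="62.557,56.618 60.667,52.056 56.105,50.166 51.543,52.056 49.653,56.618 51.543,61.180 56.105,63.070 60.667,61.180" fill="none" stroke="#ff8800"/>
  <polygon points="81.119,53.958 77.793,45.927 69.762,42.601 61.731,45.927 58.405,53.958 61.731,61.989 69.762,65.315 77.793,61.989" fill="none" stroke="#ff8800"/>
  <polyline points="17.386,42.088 24.756,45.368 37.241,49.462 54.842,54.372 77.558,60.097" fill="none" stroke="#ff8800"/>
</svg>

y_svg = 77.845 − y_m. Every run uses S420, so all elements get stroke `#ff8800` (score).

[1] open run; points: 13.450,66.840 27.780,51.861 49.892,38.759 70.948,54.420 10.787,11.810

[2] closed run; points: 62.557,56.618 60.667,52.056 56.105,50.166 51.543,52.056 49.653,56.618 51.543,61.180 56.105,63.070 60.667,61.180

[3] closed run; points: 81.119,53.958 77.793,45.927 69.762,42.601 61.731,45.927 58.405,53.958 61.731,61.989 69.762,65.315 77.793,61.989

[4] open run; points: 17.386,42.088 24.756,45.368 37.241,49.462 54.842,54.372 77.558,60.097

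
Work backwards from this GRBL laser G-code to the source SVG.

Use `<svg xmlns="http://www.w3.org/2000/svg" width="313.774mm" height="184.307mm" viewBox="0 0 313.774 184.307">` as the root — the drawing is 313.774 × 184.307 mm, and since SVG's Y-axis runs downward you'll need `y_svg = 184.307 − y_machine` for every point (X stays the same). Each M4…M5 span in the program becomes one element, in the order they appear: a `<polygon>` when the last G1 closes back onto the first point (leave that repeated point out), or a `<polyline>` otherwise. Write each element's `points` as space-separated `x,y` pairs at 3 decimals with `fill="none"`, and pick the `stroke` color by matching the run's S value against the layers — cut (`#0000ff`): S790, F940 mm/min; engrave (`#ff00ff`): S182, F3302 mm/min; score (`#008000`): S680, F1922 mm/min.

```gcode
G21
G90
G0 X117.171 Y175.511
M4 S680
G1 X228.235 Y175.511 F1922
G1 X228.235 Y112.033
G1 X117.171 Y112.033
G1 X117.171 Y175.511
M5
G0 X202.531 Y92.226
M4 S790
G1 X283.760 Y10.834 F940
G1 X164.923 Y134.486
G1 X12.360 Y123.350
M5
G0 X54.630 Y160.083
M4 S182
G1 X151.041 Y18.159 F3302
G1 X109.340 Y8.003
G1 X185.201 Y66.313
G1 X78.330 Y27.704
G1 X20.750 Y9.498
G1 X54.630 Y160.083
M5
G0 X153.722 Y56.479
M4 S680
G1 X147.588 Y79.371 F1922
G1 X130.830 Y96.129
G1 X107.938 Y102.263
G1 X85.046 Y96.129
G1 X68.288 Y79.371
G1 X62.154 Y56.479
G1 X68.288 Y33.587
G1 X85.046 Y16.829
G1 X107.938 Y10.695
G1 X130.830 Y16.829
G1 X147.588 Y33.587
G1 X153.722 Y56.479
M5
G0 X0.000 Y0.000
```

<svg xmlns="http://www.w3.org/2000/svg" width="313.774mm" height="184.307mm" viewBox="0 0 313.774 184.307">
  <polygon points="117.171,8.796 228.235,8.796 228.235,72.274 117.171,72.274" fill="none" stroke="#008000"/>
  <polyline points="202.531,92.081 283.760,173.473 164.923,49.821 12.360,60.957" fill="none" stroke="#0000ff"/>
  <polygon points="54.630,24.224 151.041,166.148 109.340,176.304 185.201,117.994 78.330,156.603 20.750,174.809" fill="none" stroke="#ff00ff"/>
  <polygon points="153.722,127.828 147.588,104.936 130.830,88.178 107.938,82.044 85.046,88.178 68.288,104.936 62.154,127.828 68.288,150.720 85.046,167.478 107.938,173.612 130.830,167.478 147.588,150.720" fill="none" stroke="#008000"/>
</svg>

y_svg = 184.307 − y_m.

[1] S680→`#008000` (score); closed run; points: 117.171,8.796 228.235,8.796 228.235,72.274 117.171,72.274

[2] S790→`#0000ff` (cut); open run; points: 202.531,92.081 283.760,173.473 164.923,49.821 12.360,60.957

[3] S182→`#ff00ff` (engrave); closed run; points: 54.630,24.224 151.041,166.148 109.340,176.304 185.201,117.994 78.330,156.603 20.750,174.809

[4] S680→`#008000` (score); closed run; points: 153.722,127.828 147.588,104.936 130.830,88.178 107.938,82.044 85.046,88.178 68.288,104.936 62.154,127.828 68.288,150.720 85.046,167.478 107.938,173.612 130.830,167.478 147.588,150.720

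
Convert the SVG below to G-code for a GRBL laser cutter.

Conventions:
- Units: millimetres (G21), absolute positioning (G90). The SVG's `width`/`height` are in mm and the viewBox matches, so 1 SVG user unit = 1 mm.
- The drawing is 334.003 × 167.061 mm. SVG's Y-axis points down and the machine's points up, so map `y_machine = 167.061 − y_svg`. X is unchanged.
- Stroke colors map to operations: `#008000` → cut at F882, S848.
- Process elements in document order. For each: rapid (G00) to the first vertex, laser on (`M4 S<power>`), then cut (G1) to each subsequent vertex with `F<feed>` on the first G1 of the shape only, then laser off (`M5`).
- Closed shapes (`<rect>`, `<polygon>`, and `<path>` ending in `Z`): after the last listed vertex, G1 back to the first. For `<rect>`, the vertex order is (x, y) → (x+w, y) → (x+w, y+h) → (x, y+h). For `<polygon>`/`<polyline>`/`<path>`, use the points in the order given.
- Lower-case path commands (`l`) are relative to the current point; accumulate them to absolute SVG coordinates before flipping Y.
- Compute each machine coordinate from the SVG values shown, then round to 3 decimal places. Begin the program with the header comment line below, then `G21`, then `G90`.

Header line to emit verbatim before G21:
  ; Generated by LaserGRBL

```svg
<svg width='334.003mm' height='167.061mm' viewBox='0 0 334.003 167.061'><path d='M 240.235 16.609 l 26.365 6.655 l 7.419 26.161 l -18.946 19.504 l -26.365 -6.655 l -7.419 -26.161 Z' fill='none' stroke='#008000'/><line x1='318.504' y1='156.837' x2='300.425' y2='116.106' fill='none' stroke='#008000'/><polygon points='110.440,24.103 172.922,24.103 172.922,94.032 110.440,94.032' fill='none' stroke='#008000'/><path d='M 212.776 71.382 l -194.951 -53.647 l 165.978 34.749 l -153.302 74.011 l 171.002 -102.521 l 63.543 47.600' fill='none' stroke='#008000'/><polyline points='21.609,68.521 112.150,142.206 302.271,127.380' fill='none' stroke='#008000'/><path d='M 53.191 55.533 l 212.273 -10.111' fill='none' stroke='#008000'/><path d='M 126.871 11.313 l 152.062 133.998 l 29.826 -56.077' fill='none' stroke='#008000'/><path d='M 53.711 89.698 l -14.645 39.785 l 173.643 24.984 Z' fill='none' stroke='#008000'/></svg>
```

; Generated by LaserGRBL
G21
G90
G00 X240.235 Y150.452
M4 S848
G1 X266.600 Y143.797 F882
G1 X274.019 Y117.636
G1 X255.073 Y98.132
G1 X228.708 Y104.787
G1 X221.289 Y130.948
G1 X240.235 Y150.452
M5
G00 X318.504 Y10.224
M4 S848
G1 X300.425 Y50.955 F882
M5
G00 X110.440 Y142.958
M4 S848
G1 X172.922 Y142.958 F882
G1 X172.922 Y73.029
G1 X110.440 Y73.029
G1 X110.440 Y142.958
M5
G00 X212.776 Y95.679
M4 S848
G1 X17.825 Y149.326 F882
G1 X183.803 Y114.577
G1 X30.501 Y40.566
G1 X201.503 Y143.087
G1 X265.046 Y95.487
M5
G00 X21.609 Y98.540
M4 S848
G1 X112.150 Y24.855 F882
G1 X302.271 Y39.681
M5
G00 X53.191 Y111.528
M4 S848
G1 X265.464 Y121.639 F882
M5
G00 X126.871 Y155.748
M4 S848
G1 X278.933 Y21.750 F882
G1 X308.759 Y77.827
M5
G00 X53.711 Y77.363
M4 S848
G1 X39.066 Y37.578 F882
G1 X212.709 Y12.594
G1 X53.711 Y77.363
M5

Since the viewBox matches the mm dimensions, user units are millimetres directly. The only transform is the Y-flip y_m = 167.061 − y_svg.

Shape 1 is a regular polygon drawn with `<path>`. Its stroke #008000 means cut at S848, F882. After flipping Y the toolpath is (240.235,150.452) → (266.600,143.797) → (274.019,117.636) → (255.073,98.132) → (228.708,104.787) → (221.289,130.948) → (240.235,150.452), returning to the start.

Shape 2 is a line segment drawn with `<line>`. Its stroke #008000 means cut at S848, F882. After flipping Y the toolpath is (318.504,10.224) → (300.425,50.955).

Shape 3 is a rectangle drawn with `<polygon>`. Its stroke #008000 means cut at S848, F882. After flipping Y the toolpath is (110.440,142.958) → (172.922,142.958) → (172.922,73.029) → (110.440,73.029) → (110.440,142.958), returning to the start.

Shape 4 is a open polyline drawn with `<path>`. Its stroke #008000 means cut at S848, F882. After flipping Y the toolpath is (212.776,95.679) → (17.825,149.326) → (183.803,114.577) → (30.501,40.566) → (201.503,143.087) → (265.046,95.487).

Shape 5 is a open polyline drawn with `<polyline>`. Its stroke #008000 means cut at S848, F882. After flipping Y the toolpath is (21.609,98.540) → (112.150,24.855) → (302.271,39.681).

Shape 6 is a line segment drawn with `<path>`. Its stroke #008000 means cut at S848, F882. After flipping Y the toolpath is (53.191,111.528) → (265.464,121.639).

Shape 7 is a open polyline drawn with `<path>`. Its stroke #008000 means cut at S848, F882. After flipping Y the toolpath is (126.871,155.748) → (278.933,21.750) → (308.759,77.827).

Shape 8 is a closed polygon drawn with `<path>`. Its stroke #008000 means cut at S848, F882. After flipping Y the toolpath is (53.711,77.363) → (39.066,37.578) → (212.709,12.594) → (53.711,77.363), returning to the start.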